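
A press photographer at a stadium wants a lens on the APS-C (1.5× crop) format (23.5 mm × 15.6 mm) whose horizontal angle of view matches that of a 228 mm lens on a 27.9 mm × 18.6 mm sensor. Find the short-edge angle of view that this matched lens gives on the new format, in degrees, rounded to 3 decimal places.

Equal horizontal AOV ⇒ f₂ = f₁ · 23.5/27.9 = 228 × 0.84229 ≈ 192.0430 mm.
Short-edge AOV on the new format = 2·arctan(15.6 / (2 × 192.0430)) = 2·arctan(0.04062) ≈ 4.6517°.

4.652°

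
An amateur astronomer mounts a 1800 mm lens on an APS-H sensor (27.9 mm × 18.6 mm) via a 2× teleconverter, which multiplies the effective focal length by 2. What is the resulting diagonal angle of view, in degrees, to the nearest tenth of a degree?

Effective focal length f = 1800 × 2 = 3600 mm.
Sensor diagonal = √(27.9² + 18.6²) = √1124.3700 ≈ 33.5316 mm.
α = 2·arctan(33.532 / (2 × 3600)) = 2·arctan(0.00466) ≈ 0.5337°.

0.5°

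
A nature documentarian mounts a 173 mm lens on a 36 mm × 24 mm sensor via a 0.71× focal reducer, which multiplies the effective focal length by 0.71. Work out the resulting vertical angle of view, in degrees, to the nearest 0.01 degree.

Effective focal length f = 173 × 0.71 = 122.83 mm.
α = 2·arctan(24 / (2 × 122.83)) = 2·arctan(0.09770) ≈ 11.1597°.

11.16°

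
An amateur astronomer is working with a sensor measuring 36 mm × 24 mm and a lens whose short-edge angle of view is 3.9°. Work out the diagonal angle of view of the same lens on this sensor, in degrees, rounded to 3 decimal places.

7.025°

From the short-edge AOV: f = 24 / (2·tan(1.95°)) = 24 / 0.06809 ≈ 352.4533 mm.
Sensor diagonal = √(36² + 24²) = √1872.0000 ≈ 43.2666 mm.
Diagonal AOV = 2·arctan(43.2666 / (2 × 352.4533)) = 2·arctan(0.06138) ≈ 7.0247°.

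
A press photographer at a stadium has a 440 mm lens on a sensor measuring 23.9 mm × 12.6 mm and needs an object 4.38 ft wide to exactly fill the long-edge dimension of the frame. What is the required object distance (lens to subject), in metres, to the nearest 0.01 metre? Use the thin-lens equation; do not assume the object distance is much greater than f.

25.02 m

W: 4.38 ft × 304.8 mm/ft = 1335.02 mm.
Magnification m = w/W = dᵢ/dₒ; combined with 1/f = 1/dₒ + 1/dᵢ this gives dₒ = f·(1 + W/w).
dₒ = 440 mm × (1 + 1335.02/23.9) = 440 × 56.8587 ≈ 25017.847 mm = 25.0178 m.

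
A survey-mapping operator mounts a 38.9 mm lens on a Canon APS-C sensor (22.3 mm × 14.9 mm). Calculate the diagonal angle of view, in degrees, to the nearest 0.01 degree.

38.04°

Sensor diagonal = √(22.3² + 14.9²) = √719.3000 ≈ 26.8198 mm.
Angle of view α = 2·arctan(d/2f) with d = 26.8198 mm and f = 38.9 mm.
d/2f = 0.34473; arctan(0.34473) ≈ 19.0205°, so α ≈ 38.0409°.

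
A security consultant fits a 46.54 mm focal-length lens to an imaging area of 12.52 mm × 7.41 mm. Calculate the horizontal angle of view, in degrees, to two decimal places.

15.32°

Angle of view α = 2·arctan(w/2f) with w = 12.52 mm and f = 46.54 mm.
w/2f = 0.13451; arctan(0.13451) ≈ 7.6608°, so α ≈ 15.3215°.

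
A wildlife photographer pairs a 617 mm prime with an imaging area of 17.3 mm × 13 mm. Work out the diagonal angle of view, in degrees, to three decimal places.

Sensor diagonal = √(17.3² + 13²) = √468.2900 ≈ 21.6400 mm.
Angle of view α = 2·arctan(d/2f) with d = 21.6400 mm and f = 617 mm.
d/2f = 0.01754; arctan(0.01754) ≈ 1.0047°, so α ≈ 2.0093°.

2.009°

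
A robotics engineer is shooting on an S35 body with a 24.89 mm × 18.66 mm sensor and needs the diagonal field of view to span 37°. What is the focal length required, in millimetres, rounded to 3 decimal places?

46.486 mm

Sensor diagonal = √(24.89² + 18.66²) = √967.7077 ≈ 31.1080 mm.
From α = 2·arctan(d/2f) we get f = d / (2·tan(α/2)).
With d = 31.1080 mm and α/2 = 18.5°, tan(α/2) ≈ 0.33460, so f ≈ 31.1080 / 0.66919 ≈ 46.4860 mm.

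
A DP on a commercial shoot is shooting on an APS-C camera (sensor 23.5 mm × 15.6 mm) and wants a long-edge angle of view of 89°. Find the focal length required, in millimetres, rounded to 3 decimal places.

11.957 mm

From α = 2·arctan(w/2f) we get f = w / (2·tan(α/2)).
With w = 23.5 mm and α/2 = 44.5°, tan(α/2) ≈ 0.98270, so f ≈ 23.5 / 1.96539 ≈ 11.9569 mm.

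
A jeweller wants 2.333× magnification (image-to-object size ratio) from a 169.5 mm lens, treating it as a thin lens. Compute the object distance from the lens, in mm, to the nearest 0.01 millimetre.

With m = dᵢ/dₒ and 1/f = 1/dₒ + 1/dᵢ, substituting dᵢ = m·dₒ gives 1/f = (1 + 1/m)/dₒ, hence dₒ = f·(1 + 1/m).
dₒ = 169.5 × (1 + 1/2.333) = 169.5 × 1.42863 ≈ 242.153 mm.

242.15 mm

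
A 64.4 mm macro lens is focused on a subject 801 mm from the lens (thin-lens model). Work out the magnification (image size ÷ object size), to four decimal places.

Thin lens: 1/f = 1/dₒ + 1/dᵢ → 1/dᵢ = 1/64.4 − 1/801 = 0.0142795 mm⁻¹, so dᵢ ≈ 70.0304 mm.
Magnification m = dᵢ/dₒ = 70.0304/801 ≈ 0.08743.

0.0874×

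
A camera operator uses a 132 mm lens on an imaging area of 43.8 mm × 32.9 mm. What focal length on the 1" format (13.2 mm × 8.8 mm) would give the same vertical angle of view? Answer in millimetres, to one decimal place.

35.3 mm

Equal angle of view means equal height/f ratio, so f₂ = f₁ · (height₂/height₁) = 132 × 8.8/32.9.
f₂ = 132 × 0.26748 ≈ 35.307 mm.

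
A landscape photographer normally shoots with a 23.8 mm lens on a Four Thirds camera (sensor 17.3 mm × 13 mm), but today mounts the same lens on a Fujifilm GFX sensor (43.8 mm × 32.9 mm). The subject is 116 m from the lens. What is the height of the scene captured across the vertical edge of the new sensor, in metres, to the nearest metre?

The focal length stays 23.8 mm; the relevant sensor dimension is now h = 32.9 mm. Object distance dₒ = 116 m = 116000 mm.
Thin-lens field height W = h·(dₒ − f)/f = 32.9 × (116000 − 23.8)/23.8 ≈ 160320.041 mm = 160.32 m.

160 m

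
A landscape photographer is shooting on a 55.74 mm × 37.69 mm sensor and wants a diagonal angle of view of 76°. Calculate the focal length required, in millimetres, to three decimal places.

Sensor diagonal = √(55.74² + 37.69²) = √4527.4837 ≈ 67.2866 mm.
From α = 2·arctan(d/2f) we get f = d / (2·tan(α/2)).
With d = 67.2866 mm and α/2 = 38°, tan(α/2) ≈ 0.78129, so f ≈ 67.2866 / 1.56257 ≈ 43.0614 mm.

43.061 mm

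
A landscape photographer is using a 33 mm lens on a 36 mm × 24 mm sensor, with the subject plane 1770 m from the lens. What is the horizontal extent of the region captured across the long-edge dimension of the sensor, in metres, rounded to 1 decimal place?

1930.9 m

dₒ: 1770 m = 1.77e+06 mm.
Similar triangles through the lens centre give W/dₒ = w/dᵢ; with 1/f = 1/dₒ + 1/dᵢ this gives W = w·(dₒ − f)/f.
W = 36 mm × (1.77e+06 − 33) / 33 = 36 × 53635.3636 ≈ 1930873.091 mm = 1930.87 m.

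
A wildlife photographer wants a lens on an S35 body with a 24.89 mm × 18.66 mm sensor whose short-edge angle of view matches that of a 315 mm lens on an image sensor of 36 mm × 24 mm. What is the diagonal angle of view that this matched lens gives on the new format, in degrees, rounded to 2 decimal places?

7.27°

Equal short-edge AOV ⇒ f₂ = f₁ · 18.66/24 = 315 × 0.77750 ≈ 244.9125 mm.
Sensor diagonal = √(24.89² + 18.66²) = √967.7077 ≈ 31.1080 mm.
Diagonal AOV on the new format = 2·arctan(31.1080 / (2 × 244.9125)) = 2·arctan(0.06351) ≈ 7.2678°.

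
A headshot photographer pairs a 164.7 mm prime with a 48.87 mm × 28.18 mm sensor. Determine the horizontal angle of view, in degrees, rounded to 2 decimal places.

16.88°

Angle of view α = 2·arctan(w/2f) with w = 48.87 mm and f = 164.7 mm.
w/2f = 0.14836; arctan(0.14836) ≈ 8.4389°, so α ≈ 16.8778°.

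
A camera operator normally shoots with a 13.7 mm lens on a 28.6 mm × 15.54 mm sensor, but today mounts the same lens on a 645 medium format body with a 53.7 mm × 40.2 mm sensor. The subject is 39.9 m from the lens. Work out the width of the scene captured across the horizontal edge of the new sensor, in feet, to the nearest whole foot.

The focal length stays 13.7 mm; the relevant sensor dimension is now w = 53.7 mm. Object distance dₒ = 39.9 m = 39900 mm.
Thin-lens field width W = w·(dₒ − f)/f = 53.7 × (39900 − 13.7)/13.7 ≈ 156342.650 mm = 156342.650/304.8 ft = 512.935 ft.

513 ft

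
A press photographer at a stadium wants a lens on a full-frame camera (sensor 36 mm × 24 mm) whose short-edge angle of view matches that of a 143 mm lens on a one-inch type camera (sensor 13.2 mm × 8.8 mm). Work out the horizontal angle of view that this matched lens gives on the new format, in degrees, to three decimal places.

Equal short-edge AOV ⇒ f₂ = f₁ · 24/8.8 = 143 × 2.72727 ≈ 390.0000 mm.
Horizontal AOV on the new format = 2·arctan(36 / (2 × 390.0000)) = 2·arctan(0.04615) ≈ 5.2851°.

5.285°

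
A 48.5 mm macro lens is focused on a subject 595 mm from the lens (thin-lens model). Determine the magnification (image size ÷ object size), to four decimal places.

Thin lens: 1/f = 1/dₒ + 1/dᵢ → 1/dᵢ = 1/48.5 − 1/595 = 0.0189379 mm⁻¹, so dᵢ ≈ 52.8042 mm.
Magnification m = dᵢ/dₒ = 52.8042/595 ≈ 0.08875.

0.0887×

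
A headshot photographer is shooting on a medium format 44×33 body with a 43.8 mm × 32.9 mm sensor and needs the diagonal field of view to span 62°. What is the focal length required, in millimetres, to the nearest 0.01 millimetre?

45.58 mm

Sensor diagonal = √(43.8² + 32.9²) = √3000.8500 ≈ 54.7800 mm.
From α = 2·arctan(d/2f) we get f = d / (2·tan(α/2)).
With d = 54.7800 mm and α/2 = 31°, tan(α/2) ≈ 0.60086, so f ≈ 54.7800 / 1.20172 ≈ 45.5846 mm.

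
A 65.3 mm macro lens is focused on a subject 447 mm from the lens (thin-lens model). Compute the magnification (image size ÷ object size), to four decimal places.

0.1711×

Thin lens: 1/f = 1/dₒ + 1/dᵢ → 1/dᵢ = 1/65.3 − 1/447 = 0.0130768 mm⁻¹, so dᵢ ≈ 76.4713 mm.
Magnification m = dᵢ/dₒ = 76.4713/447 ≈ 0.17108.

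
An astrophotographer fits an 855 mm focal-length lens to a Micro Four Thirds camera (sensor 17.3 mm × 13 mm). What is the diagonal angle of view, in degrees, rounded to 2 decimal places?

Sensor diagonal = √(17.3² + 13²) = √468.2900 ≈ 21.6400 mm.
Angle of view α = 2·arctan(d/2f) with d = 21.6400 mm and f = 855 mm.
d/2f = 0.01265; arctan(0.01265) ≈ 0.7250°, so α ≈ 1.4501°.

1.45°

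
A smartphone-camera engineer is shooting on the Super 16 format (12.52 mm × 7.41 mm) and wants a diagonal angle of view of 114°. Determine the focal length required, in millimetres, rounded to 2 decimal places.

4.72 mm

Sensor diagonal = √(12.52² + 7.41²) = √211.6585 ≈ 14.5485 mm.
From α = 2·arctan(d/2f) we get f = d / (2·tan(α/2)).
With d = 14.5485 mm and α/2 = 57°, tan(α/2) ≈ 1.53986, so f ≈ 14.5485 / 3.07973 ≈ 4.7239 mm.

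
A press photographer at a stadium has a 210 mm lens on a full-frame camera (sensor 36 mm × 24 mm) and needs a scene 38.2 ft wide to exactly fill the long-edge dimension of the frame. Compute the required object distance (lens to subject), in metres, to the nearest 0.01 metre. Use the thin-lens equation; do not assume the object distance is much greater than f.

68.13 m

W: 38.2 ft × 304.8 mm/ft = 11643.36 mm.
Magnification m = w/W = dᵢ/dₒ; combined with 1/f = 1/dₒ + 1/dᵢ this gives dₒ = f·(1 + W/w).
dₒ = 210 mm × (1 + 11643.4/36) = 210 × 324.4267 ≈ 68129.598 mm = 68.1296 m.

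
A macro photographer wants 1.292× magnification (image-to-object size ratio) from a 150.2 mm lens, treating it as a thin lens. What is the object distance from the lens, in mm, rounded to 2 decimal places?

266.45 mm

With m = dᵢ/dₒ and 1/f = 1/dₒ + 1/dᵢ, substituting dᵢ = m·dₒ gives 1/f = (1 + 1/m)/dₒ, hence dₒ = f·(1 + 1/m).
dₒ = 150.2 × (1 + 1/1.292) = 150.2 × 1.77399 ≈ 266.454 mm.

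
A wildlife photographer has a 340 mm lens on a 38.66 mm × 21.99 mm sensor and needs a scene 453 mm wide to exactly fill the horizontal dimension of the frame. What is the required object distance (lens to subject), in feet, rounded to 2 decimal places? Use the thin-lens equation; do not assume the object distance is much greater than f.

Magnification m = w/W = dᵢ/dₒ; combined with 1/f = 1/dₒ + 1/dᵢ this gives dₒ = f·(1 + W/w).
dₒ = 340 mm × (1 + 453/38.66) = 340 × 12.7175 ≈ 4323.963 mm = 4323.963/304.8 ft = 14.1862 ft.

14.19 ft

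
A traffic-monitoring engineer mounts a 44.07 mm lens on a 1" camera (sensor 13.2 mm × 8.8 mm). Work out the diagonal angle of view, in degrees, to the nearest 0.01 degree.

20.41°

Sensor diagonal = √(13.2² + 8.8²) = √251.6800 ≈ 15.8644 mm.
Angle of view α = 2·arctan(d/2f) with d = 15.8644 mm and f = 44.07 mm.
d/2f = 0.17999; arctan(0.17999) ≈ 10.2035°, so α ≈ 20.4070°.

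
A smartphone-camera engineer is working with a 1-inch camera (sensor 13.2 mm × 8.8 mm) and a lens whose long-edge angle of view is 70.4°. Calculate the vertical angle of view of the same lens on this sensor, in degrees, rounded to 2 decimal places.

From the long-edge AOV: f = 13.2 / (2·tan(35.2°)) = 13.2 / 1.41084 ≈ 9.3561 mm.
Vertical AOV = 2·arctan(8.8 / (2 × 9.3561)) = 2·arctan(0.47028) ≈ 50.3735°.

50.37°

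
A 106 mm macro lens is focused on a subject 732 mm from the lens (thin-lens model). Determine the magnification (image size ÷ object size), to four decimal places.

0.1693×

Thin lens: 1/f = 1/dₒ + 1/dᵢ → 1/dᵢ = 1/106 − 1/732 = 0.0080678 mm⁻¹, so dᵢ ≈ 123.9489 mm.
Magnification m = dᵢ/dₒ = 123.9489/732 ≈ 0.16933.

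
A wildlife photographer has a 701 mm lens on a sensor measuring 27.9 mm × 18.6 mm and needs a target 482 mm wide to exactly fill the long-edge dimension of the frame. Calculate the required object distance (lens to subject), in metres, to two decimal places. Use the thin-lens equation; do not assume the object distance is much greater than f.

12.81 m

Magnification m = w/W = dᵢ/dₒ; combined with 1/f = 1/dₒ + 1/dᵢ this gives dₒ = f·(1 + W/w).
dₒ = 701 mm × (1 + 482/27.9) = 701 × 18.2760 ≈ 12811.466 mm = 12.8115 m.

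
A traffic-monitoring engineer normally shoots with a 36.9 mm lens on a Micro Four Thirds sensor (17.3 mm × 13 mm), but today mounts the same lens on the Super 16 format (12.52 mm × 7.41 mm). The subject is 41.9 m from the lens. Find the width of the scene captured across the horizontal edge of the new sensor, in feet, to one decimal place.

46.6 ft

The focal length stays 36.9 mm; the relevant sensor dimension is now w = 12.52 mm. Object distance dₒ = 41.9 m = 41900 mm.
Thin-lens field width W = w·(dₒ − f)/f = 12.52 × (41900 − 36.9)/36.9 ≈ 14203.957 mm = 14203.957/304.8 ft = 46.6009 ft.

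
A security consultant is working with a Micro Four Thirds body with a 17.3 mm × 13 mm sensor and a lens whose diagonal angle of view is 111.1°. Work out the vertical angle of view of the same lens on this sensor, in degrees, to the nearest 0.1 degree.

82.4°

Sensor diagonal = √(17.3² + 13²) = √468.2900 ≈ 21.6400 mm.
From the diagonal AOV: f = 21.6400 / (2·tan(55.55°)) = 21.6400 / 2.91547 ≈ 7.4225 mm.
Vertical AOV = 2·arctan(13 / (2 × 7.4225)) = 2·arctan(0.87572) ≈ 82.4184°.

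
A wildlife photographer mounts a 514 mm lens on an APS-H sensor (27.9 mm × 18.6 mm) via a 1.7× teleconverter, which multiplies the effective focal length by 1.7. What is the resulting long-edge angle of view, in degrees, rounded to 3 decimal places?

1.829°

Effective focal length f = 514 × 1.7 = 873.8 mm.
α = 2·arctan(27.9 / (2 × 873.8)) = 2·arctan(0.01596) ≈ 1.8293°.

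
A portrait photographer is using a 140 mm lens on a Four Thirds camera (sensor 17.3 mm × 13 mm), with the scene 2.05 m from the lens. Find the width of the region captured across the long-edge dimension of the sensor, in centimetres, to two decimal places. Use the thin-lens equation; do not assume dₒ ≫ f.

23.60 cm

dₒ: 2.05 m = 2050 mm.
Similar triangles through the lens centre give W/dₒ = w/dᵢ; with 1/f = 1/dₒ + 1/dᵢ this gives W = w·(dₒ − f)/f.
W = 17.3 mm × (2050 − 140) / 140 = 17.3 × 13.6429 ≈ 236.021 mm = 23.6021 cm.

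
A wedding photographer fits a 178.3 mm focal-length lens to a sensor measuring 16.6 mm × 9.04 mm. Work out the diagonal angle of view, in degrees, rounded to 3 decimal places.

6.068°

Sensor diagonal = √(16.6² + 9.04²) = √357.2816 ≈ 18.9019 mm.
Angle of view α = 2·arctan(d/2f) with d = 18.9019 mm and f = 178.3 mm.
d/2f = 0.05301; arctan(0.05301) ≈ 3.0342°, so α ≈ 6.0683°.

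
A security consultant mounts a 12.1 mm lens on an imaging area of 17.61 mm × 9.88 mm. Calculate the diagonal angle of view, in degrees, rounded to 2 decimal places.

79.68°

Sensor diagonal = √(17.61² + 9.88²) = √407.7265 ≈ 20.1922 mm.
Angle of view α = 2·arctan(d/2f) with d = 20.1922 mm and f = 12.1 mm.
d/2f = 0.83439; arctan(0.83439) ≈ 39.8413°, so α ≈ 79.6826°.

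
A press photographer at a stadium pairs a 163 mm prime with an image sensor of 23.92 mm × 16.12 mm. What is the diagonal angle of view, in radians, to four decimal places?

0.1765 rad

Sensor diagonal = √(23.92² + 16.12²) = √832.0208 ≈ 28.8448 mm.
Angle of view α = 2·arctan(d/2f) with d = 28.8448 mm and f = 163 mm.
d/2f = 0.08848; arctan(0.08848) ≈ 0.0883 rad, so α ≈ 0.1765 rad.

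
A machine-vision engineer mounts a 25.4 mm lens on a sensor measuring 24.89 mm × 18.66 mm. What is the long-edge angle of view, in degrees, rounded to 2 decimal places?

52.21°

Angle of view α = 2·arctan(w/2f) with w = 24.89 mm and f = 25.4 mm.
w/2f = 0.48996; arctan(0.48996) ≈ 26.1030°, so α ≈ 52.2061°.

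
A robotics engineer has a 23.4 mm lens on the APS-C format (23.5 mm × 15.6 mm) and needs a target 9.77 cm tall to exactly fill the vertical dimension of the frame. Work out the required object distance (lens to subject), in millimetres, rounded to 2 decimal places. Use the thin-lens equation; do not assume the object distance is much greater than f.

W: 9.77 cm = 97.7 mm.
Magnification m = h/W = dᵢ/dₒ; combined with 1/f = 1/dₒ + 1/dᵢ this gives dₒ = f·(1 + W/h).
dₒ = 23.4 mm × (1 + 97.7/15.6) = 23.4 × 7.2628 ≈ 169.950 mm.

169.95 mm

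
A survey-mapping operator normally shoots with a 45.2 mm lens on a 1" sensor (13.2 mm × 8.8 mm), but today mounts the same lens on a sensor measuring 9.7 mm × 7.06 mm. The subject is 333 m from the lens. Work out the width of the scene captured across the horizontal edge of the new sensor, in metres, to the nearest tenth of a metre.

The focal length stays 45.2 mm; the relevant sensor dimension is now w = 9.7 mm. Object distance dₒ = 333 m = 333000 mm.
Thin-lens field width W = w·(dₒ − f)/f = 9.7 × (333000 − 45.2)/45.2 ≈ 71452.689 mm = 71.4527 m.

71.5 m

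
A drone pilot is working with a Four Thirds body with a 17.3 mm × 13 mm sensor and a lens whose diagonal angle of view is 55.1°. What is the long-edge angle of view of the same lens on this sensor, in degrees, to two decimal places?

45.28°

Sensor diagonal = √(17.3² + 13²) = √468.2900 ≈ 21.6400 mm.
From the diagonal AOV: f = 21.6400 / (2·tan(27.55°)) = 21.6400 / 1.04335 ≈ 20.7408 mm.
Long-edge AOV = 2·arctan(17.3 / (2 × 20.7408)) = 2·arctan(0.41705) ≈ 45.2773°.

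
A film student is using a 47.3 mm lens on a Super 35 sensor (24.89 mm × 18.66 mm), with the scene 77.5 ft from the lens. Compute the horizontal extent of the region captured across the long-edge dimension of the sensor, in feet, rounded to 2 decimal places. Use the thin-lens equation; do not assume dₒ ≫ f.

40.70 ft

dₒ: 77.5 ft × 304.8 mm/ft = 23622.00 mm.
Similar triangles through the lens centre give W/dₒ = w/dᵢ; with 1/f = 1/dₒ + 1/dᵢ this gives W = w·(dₒ − f)/f.
W = 24.89 mm × (23622 − 47.3) / 47.3 = 24.89 × 498.4080 ≈ 12405.376 mm = 12405.376/304.8 ft = 40.7001 ft.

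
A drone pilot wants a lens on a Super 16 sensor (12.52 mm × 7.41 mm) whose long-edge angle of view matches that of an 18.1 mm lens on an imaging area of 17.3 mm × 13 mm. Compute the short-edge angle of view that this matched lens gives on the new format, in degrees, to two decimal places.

Equal long-edge AOV ⇒ f₂ = f₁ · 12.52/17.3 = 18.1 × 0.72370 ≈ 13.0990 mm.
Short-edge AOV on the new format = 2·arctan(7.41 / (2 × 13.0990)) = 2·arctan(0.28285) ≈ 31.5868°.

31.59°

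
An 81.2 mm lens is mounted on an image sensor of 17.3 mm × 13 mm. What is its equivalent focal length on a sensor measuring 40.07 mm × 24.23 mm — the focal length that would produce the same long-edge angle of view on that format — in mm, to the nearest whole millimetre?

188 mm

Equal angle of view means equal width/f ratio, so f₂ = f₁ · (width₂/width₁) = 81.2 × 40.07/17.3.
f₂ = 81.2 × 2.31618 ≈ 188.074 mm.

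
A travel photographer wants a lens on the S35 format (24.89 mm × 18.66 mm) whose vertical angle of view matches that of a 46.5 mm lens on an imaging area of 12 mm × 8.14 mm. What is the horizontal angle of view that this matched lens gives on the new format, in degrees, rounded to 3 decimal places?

13.318°

Equal vertical AOV ⇒ f₂ = f₁ · 18.66/8.14 = 46.5 × 2.29238 ≈ 106.5958 mm.
Horizontal AOV on the new format = 2·arctan(24.89 / (2 × 106.5958)) = 2·arctan(0.11675) ≈ 13.3182°.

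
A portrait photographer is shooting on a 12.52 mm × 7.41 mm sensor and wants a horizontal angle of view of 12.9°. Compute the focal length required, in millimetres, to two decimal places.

From α = 2·arctan(w/2f) we get f = w / (2·tan(α/2)).
With w = 12.52 mm and α/2 = 6.45°, tan(α/2) ≈ 0.11305, so f ≈ 12.52 / 0.22610 ≈ 55.3729 mm.

55.37 mm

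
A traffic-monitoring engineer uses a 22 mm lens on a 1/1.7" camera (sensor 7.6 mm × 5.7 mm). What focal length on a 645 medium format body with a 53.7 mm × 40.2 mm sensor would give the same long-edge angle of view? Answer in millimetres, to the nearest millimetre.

Equal angle of view means equal width/f ratio, so f₂ = f₁ · (width₂/width₁) = 22 × 53.7/7.6.
f₂ = 22 × 7.06579 ≈ 155.447 mm.

155 mm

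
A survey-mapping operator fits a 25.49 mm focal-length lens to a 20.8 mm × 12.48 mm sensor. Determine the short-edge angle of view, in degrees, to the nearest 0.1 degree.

27.5°

Angle of view α = 2·arctan(h/2f) with h = 12.48 mm and f = 25.49 mm.
h/2f = 0.24480; arctan(0.24480) ≈ 13.7556°, so α ≈ 27.5112°.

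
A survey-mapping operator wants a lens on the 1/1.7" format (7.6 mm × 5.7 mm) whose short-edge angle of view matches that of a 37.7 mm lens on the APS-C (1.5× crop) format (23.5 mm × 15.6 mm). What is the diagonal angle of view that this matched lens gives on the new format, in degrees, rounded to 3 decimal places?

Equal short-edge AOV ⇒ f₂ = f₁ · 5.7/15.6 = 37.7 × 0.36538 ≈ 13.7750 mm.
Sensor diagonal = √(7.6² + 5.7²) = √90.2500 ≈ 9.5000 mm.
Diagonal AOV on the new format = 2·arctan(9.5000 / (2 × 13.7750)) = 2·arctan(0.34483) ≈ 38.0512°.

38.051°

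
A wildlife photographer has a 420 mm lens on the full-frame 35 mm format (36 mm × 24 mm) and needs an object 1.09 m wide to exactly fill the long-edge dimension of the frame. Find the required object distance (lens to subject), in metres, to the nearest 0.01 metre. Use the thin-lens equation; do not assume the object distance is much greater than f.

13.14 m

W: 1.09 m = 1090 mm.
Magnification m = w/W = dᵢ/dₒ; combined with 1/f = 1/dₒ + 1/dᵢ this gives dₒ = f·(1 + W/w).
dₒ = 420 mm × (1 + 1090/36) = 420 × 31.2778 ≈ 13136.667 mm = 13.1367 m.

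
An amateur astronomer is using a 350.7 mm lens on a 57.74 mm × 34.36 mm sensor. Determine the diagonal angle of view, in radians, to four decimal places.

Sensor diagonal = √(57.74² + 34.36²) = √4514.5172 ≈ 67.1902 mm.
Angle of view α = 2·arctan(d/2f) with d = 67.1902 mm and f = 350.7 mm.
d/2f = 0.09579; arctan(0.09579) ≈ 0.0955 rad, so α ≈ 0.1910 rad.

0.1910 rad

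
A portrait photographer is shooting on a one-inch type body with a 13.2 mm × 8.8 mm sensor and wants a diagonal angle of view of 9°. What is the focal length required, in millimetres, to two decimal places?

100.79 mm

Sensor diagonal = √(13.2² + 8.8²) = √251.6800 ≈ 15.8644 mm.
From α = 2·arctan(d/2f) we get f = d / (2·tan(α/2)).
With d = 15.8644 mm and α/2 = 4.5°, tan(α/2) ≈ 0.07870, so f ≈ 15.8644 / 0.15740 ≈ 100.7883 mm.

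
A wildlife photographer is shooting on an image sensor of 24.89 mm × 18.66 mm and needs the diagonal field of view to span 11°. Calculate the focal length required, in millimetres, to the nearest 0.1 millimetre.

Sensor diagonal = √(24.89² + 18.66²) = √967.7077 ≈ 31.1080 mm.
From α = 2·arctan(d/2f) we get f = d / (2·tan(α/2)).
With d = 31.1080 mm and α/2 = 5.5°, tan(α/2) ≈ 0.09629, so f ≈ 31.1080 / 0.19258 ≈ 161.5345 mm.

161.5 mm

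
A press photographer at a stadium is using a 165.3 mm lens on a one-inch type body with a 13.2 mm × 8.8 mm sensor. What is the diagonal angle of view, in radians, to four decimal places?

0.0959 rad

Sensor diagonal = √(13.2² + 8.8²) = √251.6800 ≈ 15.8644 mm.
Angle of view α = 2·arctan(d/2f) with d = 15.8644 mm and f = 165.3 mm.
d/2f = 0.04799; arctan(0.04799) ≈ 0.0479 rad, so α ≈ 0.0959 rad.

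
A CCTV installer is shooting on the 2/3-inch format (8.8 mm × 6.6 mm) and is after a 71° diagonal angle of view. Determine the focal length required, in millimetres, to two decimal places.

Sensor diagonal = √(8.8² + 6.6²) = √121.0000 ≈ 11.0000 mm.
From α = 2·arctan(d/2f) we get f = d / (2·tan(α/2)).
With d = 11.0000 mm and α/2 = 35.5°, tan(α/2) ≈ 0.71329, so f ≈ 11.0000 / 1.42659 ≈ 7.7107 mm.

7.71 mm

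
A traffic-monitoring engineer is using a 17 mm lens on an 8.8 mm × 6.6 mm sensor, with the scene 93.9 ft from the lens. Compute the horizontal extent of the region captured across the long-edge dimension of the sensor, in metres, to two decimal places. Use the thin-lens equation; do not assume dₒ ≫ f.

14.81 m

dₒ: 93.9 ft × 304.8 mm/ft = 28620.72 mm.
Similar triangles through the lens centre give W/dₒ = w/dᵢ; with 1/f = 1/dₒ + 1/dᵢ this gives W = w·(dₒ − f)/f.
W = 8.8 mm × (28620.7 − 17) / 17 = 8.8 × 1682.5717 ≈ 14806.631 mm = 14.8066 m.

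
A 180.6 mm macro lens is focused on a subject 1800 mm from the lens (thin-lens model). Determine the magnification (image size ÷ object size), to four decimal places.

0.1115×

Thin lens: 1/f = 1/dₒ + 1/dᵢ → 1/dᵢ = 1/180.6 − 1/1800 = 0.0049815 mm⁻¹, so dᵢ ≈ 200.7410 mm.
Magnification m = dᵢ/dₒ = 200.7410/1800 ≈ 0.11152.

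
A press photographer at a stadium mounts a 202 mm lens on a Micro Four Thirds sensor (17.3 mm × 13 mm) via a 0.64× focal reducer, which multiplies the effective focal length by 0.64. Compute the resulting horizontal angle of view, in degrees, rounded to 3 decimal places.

7.656°

Effective focal length f = 202 × 0.64 = 129.28 mm.
α = 2·arctan(17.3 / (2 × 129.28)) = 2·arctan(0.06691) ≈ 7.6558°.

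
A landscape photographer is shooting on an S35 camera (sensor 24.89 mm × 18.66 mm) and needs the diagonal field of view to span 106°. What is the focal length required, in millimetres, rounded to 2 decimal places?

11.72 mm

Sensor diagonal = √(24.89² + 18.66²) = √967.7077 ≈ 31.1080 mm.
From α = 2·arctan(d/2f) we get f = d / (2·tan(α/2)).
With d = 31.1080 mm and α/2 = 53°, tan(α/2) ≈ 1.32704, so f ≈ 31.1080 / 2.65409 ≈ 11.7208 mm.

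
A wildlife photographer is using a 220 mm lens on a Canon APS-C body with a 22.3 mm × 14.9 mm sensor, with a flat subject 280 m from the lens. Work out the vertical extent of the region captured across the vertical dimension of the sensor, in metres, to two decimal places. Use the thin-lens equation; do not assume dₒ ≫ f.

18.95 m

dₒ: 280 m = 280000 mm.
Similar triangles through the lens centre give W/dₒ = h/dᵢ; with 1/f = 1/dₒ + 1/dᵢ this gives W = h·(dₒ − f)/f.
W = 14.9 mm × (280000 − 220) / 220 = 14.9 × 1271.7273 ≈ 18948.736 mm = 18.9487 m.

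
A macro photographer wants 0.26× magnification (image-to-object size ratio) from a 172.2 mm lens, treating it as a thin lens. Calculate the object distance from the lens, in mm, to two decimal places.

834.51 mm

With m = dᵢ/dₒ and 1/f = 1/dₒ + 1/dᵢ, substituting dᵢ = m·dₒ gives 1/f = (1 + 1/m)/dₒ, hence dₒ = f·(1 + 1/m).
dₒ = 172.2 × (1 + 1/0.26) = 172.2 × 4.84615 ≈ 834.508 mm.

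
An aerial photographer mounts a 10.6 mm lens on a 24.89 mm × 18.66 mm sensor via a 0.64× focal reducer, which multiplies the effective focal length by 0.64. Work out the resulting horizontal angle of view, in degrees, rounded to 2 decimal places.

122.81°

Effective focal length f = 10.6 × 0.64 = 6.784 mm.
α = 2·arctan(24.89 / (2 × 6.784)) = 2·arctan(1.83446) ≈ 122.8088°.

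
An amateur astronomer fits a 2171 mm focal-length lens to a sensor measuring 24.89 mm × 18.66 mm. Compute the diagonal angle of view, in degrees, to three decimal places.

Sensor diagonal = √(24.89² + 18.66²) = √967.7077 ≈ 31.1080 mm.
Angle of view α = 2·arctan(d/2f) with d = 31.1080 mm and f = 2171 mm.
d/2f = 0.00716; arctan(0.00716) ≈ 0.4105°, so α ≈ 0.8210°.

0.821°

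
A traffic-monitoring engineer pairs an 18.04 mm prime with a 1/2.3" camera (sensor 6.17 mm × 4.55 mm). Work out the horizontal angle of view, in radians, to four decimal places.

0.3387 rad

Angle of view α = 2·arctan(w/2f) with w = 6.17 mm and f = 18.04 mm.
w/2f = 0.17101; arctan(0.17101) ≈ 0.1694 rad, so α ≈ 0.3387 rad.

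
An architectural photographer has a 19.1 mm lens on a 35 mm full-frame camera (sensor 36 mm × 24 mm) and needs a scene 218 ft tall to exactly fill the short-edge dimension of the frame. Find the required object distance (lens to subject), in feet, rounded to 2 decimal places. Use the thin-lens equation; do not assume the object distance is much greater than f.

W: 218 ft × 304.8 mm/ft = 66446.40 mm.
Magnification m = h/W = dᵢ/dₒ; combined with 1/f = 1/dₒ + 1/dᵢ this gives dₒ = f·(1 + W/h).
dₒ = 19.1 mm × (1 + 66446.4/24) = 19.1 × 2769.5999 ≈ 52899.358 mm = 52899.358/304.8 ft = 173.554 ft.

173.55 ft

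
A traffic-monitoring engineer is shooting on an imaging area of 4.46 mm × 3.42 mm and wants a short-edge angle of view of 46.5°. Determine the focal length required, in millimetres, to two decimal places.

3.98 mm

From α = 2·arctan(h/2f) we get f = h / (2·tan(α/2)).
With h = 3.42 mm and α/2 = 23.25°, tan(α/2) ≈ 0.42963, so f ≈ 3.42 / 0.85927 ≈ 3.9801 mm.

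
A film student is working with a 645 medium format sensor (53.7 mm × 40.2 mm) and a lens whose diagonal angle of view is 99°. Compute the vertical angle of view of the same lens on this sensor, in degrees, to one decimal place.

Sensor diagonal = √(53.7² + 40.2²) = √4499.7300 ≈ 67.0800 mm.
From the diagonal AOV: f = 67.0800 / (2·tan(49.5°)) = 67.0800 / 2.34170 ≈ 28.6459 mm.
Vertical AOV = 2·arctan(40.2 / (2 × 28.6459)) = 2·arctan(0.70167) ≈ 70.1125°.

70.1°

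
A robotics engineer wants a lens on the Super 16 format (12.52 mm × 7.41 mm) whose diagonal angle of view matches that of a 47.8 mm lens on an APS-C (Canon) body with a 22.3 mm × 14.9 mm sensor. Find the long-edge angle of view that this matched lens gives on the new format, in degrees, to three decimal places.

Sensor diagonal = √(22.3² + 14.9²) = √719.3000 ≈ 26.8198 mm.
Sensor diagonal = √(12.52² + 7.41²) = √211.6585 ≈ 14.5485 mm.
Equal diagonal AOV ⇒ f₂ = f₁ · 14.5485/26.8198 = 47.8 × 0.54245 ≈ 25.9293 mm.
Long-edge AOV on the new format = 2·arctan(12.52 / (2 × 25.9293)) = 2·arctan(0.24143) ≈ 27.1459°.

27.146°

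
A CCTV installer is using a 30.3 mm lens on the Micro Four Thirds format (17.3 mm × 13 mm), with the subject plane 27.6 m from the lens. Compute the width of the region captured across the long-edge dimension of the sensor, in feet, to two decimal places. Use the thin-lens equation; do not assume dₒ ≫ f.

51.64 ft

dₒ: 27.6 m = 27600 mm.
Similar triangles through the lens centre give W/dₒ = w/dᵢ; with 1/f = 1/dₒ + 1/dᵢ this gives W = w·(dₒ − f)/f.
W = 17.3 mm × (27600 − 30.3) / 30.3 = 17.3 × 909.8911 ≈ 15741.116 mm = 15741.116/304.8 ft = 51.6441 ft.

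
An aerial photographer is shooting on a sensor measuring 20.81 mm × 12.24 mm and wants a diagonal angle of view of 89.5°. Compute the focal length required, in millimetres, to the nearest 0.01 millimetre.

Sensor diagonal = √(20.81² + 12.24²) = √582.8737 ≈ 24.1428 mm.
From α = 2·arctan(d/2f) we get f = d / (2·tan(α/2)).
With d = 24.1428 mm and α/2 = 44.75°, tan(α/2) ≈ 0.99131, so f ≈ 24.1428 / 1.98262 ≈ 12.1772 mm.

12.18 mm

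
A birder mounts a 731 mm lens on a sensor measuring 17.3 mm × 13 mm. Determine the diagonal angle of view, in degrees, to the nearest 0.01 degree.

Sensor diagonal = √(17.3² + 13²) = √468.2900 ≈ 21.6400 mm.
Angle of view α = 2·arctan(d/2f) with d = 21.6400 mm and f = 731 mm.
d/2f = 0.01480; arctan(0.01480) ≈ 0.8480°, so α ≈ 1.6960°.

1.70°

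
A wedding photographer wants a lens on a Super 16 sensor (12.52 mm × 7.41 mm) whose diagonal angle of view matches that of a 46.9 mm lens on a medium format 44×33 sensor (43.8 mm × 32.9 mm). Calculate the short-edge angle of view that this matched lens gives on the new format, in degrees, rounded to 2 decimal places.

33.13°

Sensor diagonal = √(43.8² + 32.9²) = √3000.8500 ≈ 54.7800 mm.
Sensor diagonal = √(12.52² + 7.41²) = √211.6585 ≈ 14.5485 mm.
Equal diagonal AOV ⇒ f₂ = f₁ · 14.5485/54.7800 = 46.9 × 0.26558 ≈ 12.4557 mm.
Short-edge AOV on the new format = 2·arctan(7.41 / (2 × 12.4557)) = 2·arctan(0.29745) ≈ 33.1306°.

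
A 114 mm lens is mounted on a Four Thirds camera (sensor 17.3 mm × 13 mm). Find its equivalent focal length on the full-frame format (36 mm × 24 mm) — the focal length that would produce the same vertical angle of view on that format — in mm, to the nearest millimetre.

Equal angle of view means equal height/f ratio, so f₂ = f₁ · (height₂/height₁) = 114 × 24/13.
f₂ = 114 × 1.84615 ≈ 210.462 mm.

210 mm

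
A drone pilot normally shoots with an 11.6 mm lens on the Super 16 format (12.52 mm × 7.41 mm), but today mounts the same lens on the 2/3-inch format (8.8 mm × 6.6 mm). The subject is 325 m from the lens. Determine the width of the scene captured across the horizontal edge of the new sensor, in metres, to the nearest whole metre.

247 m

The focal length stays 11.6 mm; the relevant sensor dimension is now w = 8.8 mm. Object distance dₒ = 325 m = 325000 mm.
Thin-lens field width W = w·(dₒ − f)/f = 8.8 × (325000 − 11.6)/11.6 ≈ 246542.924 mm = 246.543 m.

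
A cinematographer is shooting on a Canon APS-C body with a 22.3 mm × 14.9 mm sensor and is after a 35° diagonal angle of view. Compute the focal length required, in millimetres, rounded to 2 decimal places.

42.53 mm

Sensor diagonal = √(22.3² + 14.9²) = √719.3000 ≈ 26.8198 mm.
From α = 2·arctan(d/2f) we get f = d / (2·tan(α/2)).
With d = 26.8198 mm and α/2 = 17.5°, tan(α/2) ≈ 0.31530, so f ≈ 26.8198 / 0.63060 ≈ 42.5307 mm.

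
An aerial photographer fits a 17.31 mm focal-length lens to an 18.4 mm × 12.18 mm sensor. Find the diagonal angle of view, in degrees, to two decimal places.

65.03°

Sensor diagonal = √(18.4² + 12.18²) = √486.9124 ≈ 22.0661 mm.
Angle of view α = 2·arctan(d/2f) with d = 22.0661 mm and f = 17.31 mm.
d/2f = 0.63738; arctan(0.63738) ≈ 32.5126°, so α ≈ 65.0252°.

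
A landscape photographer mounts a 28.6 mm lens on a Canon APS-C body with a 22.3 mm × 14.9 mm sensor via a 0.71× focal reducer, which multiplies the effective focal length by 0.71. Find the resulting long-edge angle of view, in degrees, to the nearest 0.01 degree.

Effective focal length f = 28.6 × 0.71 = 20.306 mm.
α = 2·arctan(22.3 / (2 × 20.306)) = 2·arctan(0.54910) ≈ 57.5423°.

57.54°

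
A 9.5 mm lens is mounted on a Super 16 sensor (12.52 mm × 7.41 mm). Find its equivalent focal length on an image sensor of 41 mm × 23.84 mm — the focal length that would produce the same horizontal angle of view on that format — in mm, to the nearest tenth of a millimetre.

31.1 mm

Equal angle of view means equal width/f ratio, so f₂ = f₁ · (width₂/width₁) = 9.5 × 41/12.52.
f₂ = 9.5 × 3.27476 ≈ 31.110 mm.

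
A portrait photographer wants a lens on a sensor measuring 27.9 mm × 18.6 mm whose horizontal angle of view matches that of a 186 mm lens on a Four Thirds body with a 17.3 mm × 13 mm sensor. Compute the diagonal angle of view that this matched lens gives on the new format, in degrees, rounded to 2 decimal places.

6.40°

Equal horizontal AOV ⇒ f₂ = f₁ · 27.9/17.3 = 186 × 1.61272 ≈ 299.9653 mm.
Sensor diagonal = √(27.9² + 18.6²) = √1124.3700 ≈ 33.5316 mm.
Diagonal AOV on the new format = 2·arctan(33.5316 / (2 × 299.9653)) = 2·arctan(0.05589) ≈ 6.3982°.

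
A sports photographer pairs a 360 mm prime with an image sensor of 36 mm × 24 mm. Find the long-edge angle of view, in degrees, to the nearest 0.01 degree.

Angle of view α = 2·arctan(w/2f) with w = 36 mm and f = 360 mm.
w/2f = 0.05000; arctan(0.05000) ≈ 2.8624°, so α ≈ 5.7248°.

5.72°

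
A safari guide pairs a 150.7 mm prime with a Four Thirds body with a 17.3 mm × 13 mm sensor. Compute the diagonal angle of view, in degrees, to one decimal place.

Sensor diagonal = √(17.3² + 13²) = √468.2900 ≈ 21.6400 mm.
Angle of view α = 2·arctan(d/2f) with d = 21.6400 mm and f = 150.7 mm.
d/2f = 0.07180; arctan(0.07180) ≈ 4.1067°, so α ≈ 8.2134°.

8.2°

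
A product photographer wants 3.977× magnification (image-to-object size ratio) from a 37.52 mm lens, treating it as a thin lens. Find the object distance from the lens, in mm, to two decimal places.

With m = dᵢ/dₒ and 1/f = 1/dₒ + 1/dᵢ, substituting dᵢ = m·dₒ gives 1/f = (1 + 1/m)/dₒ, hence dₒ = f·(1 + 1/m).
dₒ = 37.52 × (1 + 1/3.977) = 37.52 × 1.25145 ≈ 46.954 mm.

46.95 mm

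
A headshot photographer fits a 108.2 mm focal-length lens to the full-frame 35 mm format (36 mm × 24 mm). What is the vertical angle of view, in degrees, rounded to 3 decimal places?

Angle of view α = 2·arctan(h/2f) with h = 24 mm and f = 108.2 mm.
h/2f = 0.11091; arctan(0.11091) ≈ 6.3286°, so α ≈ 12.6571°.

12.657°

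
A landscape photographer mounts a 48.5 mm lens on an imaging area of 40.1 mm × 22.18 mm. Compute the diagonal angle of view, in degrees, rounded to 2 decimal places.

50.57°

Sensor diagonal = √(40.1² + 22.18²) = √2099.9624 ≈ 45.8253 mm.
Angle of view α = 2·arctan(d/2f) with d = 45.8253 mm and f = 48.5 mm.
d/2f = 0.47243; arctan(0.47243) ≈ 25.2873°, so α ≈ 50.5746°.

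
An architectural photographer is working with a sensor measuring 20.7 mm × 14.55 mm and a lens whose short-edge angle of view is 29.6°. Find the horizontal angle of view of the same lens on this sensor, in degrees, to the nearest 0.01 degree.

41.20°

From the short-edge AOV: f = 14.55 / (2·tan(14.8°)) = 14.55 / 0.52842 ≈ 27.5348 mm.
Horizontal AOV = 2·arctan(20.7 / (2 × 27.5348)) = 2·arctan(0.37589) ≈ 41.2013°.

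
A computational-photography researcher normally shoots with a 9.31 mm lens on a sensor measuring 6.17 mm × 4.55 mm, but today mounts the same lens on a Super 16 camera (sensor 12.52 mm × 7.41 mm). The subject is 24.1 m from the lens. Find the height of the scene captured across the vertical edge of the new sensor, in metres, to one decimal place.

The focal length stays 9.31 mm; the relevant sensor dimension is now h = 7.41 mm. Object distance dₒ = 24.1 m = 24100 mm.
Thin-lens field height W = h·(dₒ − f)/f = 7.41 × (24100 − 9.31)/9.31 ≈ 19174.223 mm = 19.1742 m.

19.2 m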